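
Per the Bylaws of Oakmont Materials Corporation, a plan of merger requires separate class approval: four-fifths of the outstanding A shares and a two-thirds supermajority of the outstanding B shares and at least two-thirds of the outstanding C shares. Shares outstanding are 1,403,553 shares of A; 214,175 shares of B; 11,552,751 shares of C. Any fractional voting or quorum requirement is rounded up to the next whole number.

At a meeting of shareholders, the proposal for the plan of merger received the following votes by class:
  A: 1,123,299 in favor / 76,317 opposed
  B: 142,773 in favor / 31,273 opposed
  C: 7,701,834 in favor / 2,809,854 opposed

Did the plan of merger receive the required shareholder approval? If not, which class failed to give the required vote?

Not approved — the B shares did not give the required vote.

A: 4/5 of 1403553 = 1122842.40, rounded up to 1122843; 1,122,843 required, 1,123,299 in favor — approved.
B: 2/3 of 214175 = 142783.33, rounded up to 142784; 142,784 required, 142,773 in favor — not approved.
C: 2/3 of 11552751 = 7701834; 7,701,834 required, 7,701,834 in favor — approved.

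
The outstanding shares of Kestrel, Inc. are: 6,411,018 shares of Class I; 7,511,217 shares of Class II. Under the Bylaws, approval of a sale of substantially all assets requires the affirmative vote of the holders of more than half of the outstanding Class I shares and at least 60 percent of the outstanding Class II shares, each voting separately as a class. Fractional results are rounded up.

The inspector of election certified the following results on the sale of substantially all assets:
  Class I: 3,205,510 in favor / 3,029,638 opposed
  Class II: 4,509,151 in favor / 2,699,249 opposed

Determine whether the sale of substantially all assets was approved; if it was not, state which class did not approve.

Class I: a majority of 6411018 is 3205510; 3,205,510 required, 3,205,510 in favor — approved.
Class II: 3/5 of 7511217 = 4506730.20, rounded up to 4506731; 4,506,731 required, 4,509,151 in favor — approved.

Approved — every class gave the required vote.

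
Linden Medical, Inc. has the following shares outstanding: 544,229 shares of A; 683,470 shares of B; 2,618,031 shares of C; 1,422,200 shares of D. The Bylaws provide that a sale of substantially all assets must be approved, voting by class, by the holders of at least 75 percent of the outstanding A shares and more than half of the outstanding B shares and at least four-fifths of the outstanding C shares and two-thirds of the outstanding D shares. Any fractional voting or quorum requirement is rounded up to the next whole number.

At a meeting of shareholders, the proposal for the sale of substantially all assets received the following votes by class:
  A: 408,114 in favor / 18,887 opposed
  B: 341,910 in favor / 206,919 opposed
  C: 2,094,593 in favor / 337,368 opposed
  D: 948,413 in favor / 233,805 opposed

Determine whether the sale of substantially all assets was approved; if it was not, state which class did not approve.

A: 3/4 of 544229 = 408171.75, rounded up to 408172; 408,172 required, 408,114 in favor — not approved.
B: a majority of 683470 is 341736; 341,736 required, 341,910 in favor — approved.
C: 4/5 of 2618031 = 2094424.80, rounded up to 2094425; 2,094,425 required, 2,094,593 in favor — approved.
D: 2/3 of 1422200 = 948133.33, rounded up to 948134; 948,134 required, 948,413 in favor — approved.

Not approved — the A shares did not give the required vote.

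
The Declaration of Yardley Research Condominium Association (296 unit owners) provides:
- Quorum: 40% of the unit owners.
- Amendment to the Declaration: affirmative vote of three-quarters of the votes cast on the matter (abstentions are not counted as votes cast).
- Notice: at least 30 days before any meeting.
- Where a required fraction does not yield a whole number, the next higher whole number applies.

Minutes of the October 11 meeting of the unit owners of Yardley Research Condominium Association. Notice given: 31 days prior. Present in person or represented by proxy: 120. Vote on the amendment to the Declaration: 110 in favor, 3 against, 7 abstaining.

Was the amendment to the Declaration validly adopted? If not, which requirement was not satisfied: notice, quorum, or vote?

Valid — all requirements satisfied.

Notice: 31 days given; 30 required. Satisfied.
Quorum: 40% of 296 = 118.40, rounded up to 119; 120 present. Satisfied.
Vote: requires three-fourths of the votes cast (120 − 7 abstaining = 113); 3/4 of 113 = 84.75, rounded up to 85, so 85 needed; 110 in favor. Satisfied.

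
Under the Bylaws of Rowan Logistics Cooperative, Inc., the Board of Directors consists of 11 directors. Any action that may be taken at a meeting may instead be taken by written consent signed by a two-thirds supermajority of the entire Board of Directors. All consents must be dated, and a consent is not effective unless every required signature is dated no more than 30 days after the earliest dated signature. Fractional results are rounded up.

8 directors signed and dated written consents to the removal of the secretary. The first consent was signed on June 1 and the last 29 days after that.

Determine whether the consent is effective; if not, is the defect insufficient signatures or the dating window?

Effective — both the signature and dating-window requirements are satisfied.

Signatures required: a two-thirds supermajority of 11 — 2/3 of 11 = 7.33, rounded up to 8, so 8 needed; 8 signed. Sufficient.
Dating window: the latest signature is 29 days after the earliest; the limit is 30 days. Within the window.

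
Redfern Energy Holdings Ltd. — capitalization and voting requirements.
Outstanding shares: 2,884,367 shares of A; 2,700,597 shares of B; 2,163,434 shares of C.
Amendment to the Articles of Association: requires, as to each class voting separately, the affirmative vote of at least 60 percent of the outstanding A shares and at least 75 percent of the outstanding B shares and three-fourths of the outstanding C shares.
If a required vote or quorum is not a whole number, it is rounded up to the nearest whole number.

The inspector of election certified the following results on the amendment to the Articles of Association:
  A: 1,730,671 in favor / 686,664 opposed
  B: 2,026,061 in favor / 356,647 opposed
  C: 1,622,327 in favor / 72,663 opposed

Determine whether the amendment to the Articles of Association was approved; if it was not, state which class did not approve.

Not approved — the C shares did not give the required vote.

A: 3/5 of 2884367 = 1730620.20, rounded up to 1730621; 1,730,621 required, 1,730,671 in favor — approved.
B: 3/4 of 2700597 = 2025447.75, rounded up to 2025448; 2,025,448 required, 2,026,061 in favor — approved.
C: 3/4 of 2163434 = 1622575.50, rounded up to 1622576; 1,622,576 required, 1,622,327 in favor — not approved.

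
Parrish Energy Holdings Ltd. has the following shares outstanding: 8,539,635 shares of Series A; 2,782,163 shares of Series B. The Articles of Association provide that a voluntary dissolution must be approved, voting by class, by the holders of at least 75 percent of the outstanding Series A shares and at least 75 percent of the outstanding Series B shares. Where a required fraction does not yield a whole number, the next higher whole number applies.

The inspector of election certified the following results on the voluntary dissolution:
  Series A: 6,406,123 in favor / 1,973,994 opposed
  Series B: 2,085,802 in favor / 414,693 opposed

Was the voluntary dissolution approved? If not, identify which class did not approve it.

Series A: 3/4 of 8539635 = 6404726.25, rounded up to 6404727; 6,404,727 required, 6,406,123 in favor — approved.
Series B: 3/4 of 2782163 = 2086622.25, rounded up to 2086623; 2,086,623 required, 2,085,802 in favor — not approved.

Not approved — the Series B shares did not give the required vote.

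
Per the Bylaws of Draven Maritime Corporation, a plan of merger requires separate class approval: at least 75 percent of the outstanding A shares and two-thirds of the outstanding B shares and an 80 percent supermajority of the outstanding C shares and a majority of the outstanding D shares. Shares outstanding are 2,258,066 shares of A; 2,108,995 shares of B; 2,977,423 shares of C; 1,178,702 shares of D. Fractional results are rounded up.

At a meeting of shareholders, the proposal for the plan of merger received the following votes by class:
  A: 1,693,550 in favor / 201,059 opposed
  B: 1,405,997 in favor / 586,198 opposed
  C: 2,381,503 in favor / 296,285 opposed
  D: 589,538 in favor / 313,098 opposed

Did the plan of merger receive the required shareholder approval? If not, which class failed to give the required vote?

Not approved — the C shares did not give the required vote.

A: 3/4 of 2258066 = 1693549.50, rounded up to 1693550; 1,693,550 required, 1,693,550 in favor — approved.
B: 2/3 of 2108995 = 1405996.67, rounded up to 1405997; 1,405,997 required, 1,405,997 in favor — approved.
C: 4/5 of 2977423 = 2381938.40, rounded up to 2381939; 2,381,939 required, 2,381,503 in favor — not approved.
D: a majority of 1178702 is 589352; 589,352 required, 589,538 in favor — approved.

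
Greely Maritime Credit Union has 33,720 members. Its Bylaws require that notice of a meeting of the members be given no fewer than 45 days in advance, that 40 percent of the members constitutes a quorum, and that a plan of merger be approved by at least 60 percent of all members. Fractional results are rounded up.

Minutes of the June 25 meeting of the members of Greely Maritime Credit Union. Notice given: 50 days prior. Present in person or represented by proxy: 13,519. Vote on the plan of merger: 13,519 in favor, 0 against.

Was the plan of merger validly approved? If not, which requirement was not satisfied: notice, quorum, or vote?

Invalid — vote requirement not satisfied.

Notice: 50 days given; 45 required. Satisfied.
Quorum: 40% of 33,720 = 13,488; 13,519 present. Satisfied.
Vote: requires three-fifths of all members (33,720); 3/5 of 33720 = 20232, so 20,232 needed; 13,519 in favor. Not satisfied.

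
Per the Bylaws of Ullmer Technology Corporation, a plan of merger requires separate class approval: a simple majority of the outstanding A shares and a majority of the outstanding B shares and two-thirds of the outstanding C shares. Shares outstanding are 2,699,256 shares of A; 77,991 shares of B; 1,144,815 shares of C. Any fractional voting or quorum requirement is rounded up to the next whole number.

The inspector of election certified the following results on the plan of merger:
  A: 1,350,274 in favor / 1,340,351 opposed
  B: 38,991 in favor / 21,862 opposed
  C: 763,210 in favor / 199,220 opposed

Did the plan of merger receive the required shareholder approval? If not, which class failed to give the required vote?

A: a majority of 2699256 is 1349629; 1,349,629 required, 1,350,274 in favor — approved.
B: a majority of 77991 is 38996; 38,996 required, 38,991 in favor — not approved.
C: 2/3 of 1144815 = 763210; 763,210 required, 763,210 in favor — approved.

Not approved — the B shares did not give the required vote.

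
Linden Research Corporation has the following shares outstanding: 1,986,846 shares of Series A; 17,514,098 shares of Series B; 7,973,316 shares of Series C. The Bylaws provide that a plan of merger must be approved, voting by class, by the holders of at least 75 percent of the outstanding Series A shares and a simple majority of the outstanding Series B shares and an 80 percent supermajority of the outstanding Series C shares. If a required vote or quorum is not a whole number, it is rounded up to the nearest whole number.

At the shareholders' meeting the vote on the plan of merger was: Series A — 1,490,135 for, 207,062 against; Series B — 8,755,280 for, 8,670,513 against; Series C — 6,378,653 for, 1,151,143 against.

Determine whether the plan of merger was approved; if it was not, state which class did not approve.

Series A: 3/4 of 1986846 = 1490134.50, rounded up to 1490135; 1,490,135 required, 1,490,135 in favor — approved.
Series B: a majority of 17514098 is 8757050; 8,757,050 required, 8,755,280 in favor — not approved.
Series C: 4/5 of 7973316 = 6378652.80, rounded up to 6378653; 6,378,653 required, 6,378,653 in favor — approved.

Not approved — the Series B shares did not give the required vote.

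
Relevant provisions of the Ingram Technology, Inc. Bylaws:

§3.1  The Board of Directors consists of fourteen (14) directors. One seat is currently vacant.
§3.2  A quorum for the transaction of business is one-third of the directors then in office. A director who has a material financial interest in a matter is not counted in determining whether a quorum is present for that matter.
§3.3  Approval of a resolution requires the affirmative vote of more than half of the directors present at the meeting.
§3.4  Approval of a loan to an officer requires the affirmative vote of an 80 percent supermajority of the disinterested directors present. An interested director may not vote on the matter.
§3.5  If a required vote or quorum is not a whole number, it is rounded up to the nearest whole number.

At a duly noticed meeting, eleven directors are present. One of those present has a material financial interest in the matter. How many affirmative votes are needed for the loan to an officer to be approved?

8

The loan to an officer requires four-fifths of the disinterested directors present (11 − 1 = 10).
4/5 of 10 = 8.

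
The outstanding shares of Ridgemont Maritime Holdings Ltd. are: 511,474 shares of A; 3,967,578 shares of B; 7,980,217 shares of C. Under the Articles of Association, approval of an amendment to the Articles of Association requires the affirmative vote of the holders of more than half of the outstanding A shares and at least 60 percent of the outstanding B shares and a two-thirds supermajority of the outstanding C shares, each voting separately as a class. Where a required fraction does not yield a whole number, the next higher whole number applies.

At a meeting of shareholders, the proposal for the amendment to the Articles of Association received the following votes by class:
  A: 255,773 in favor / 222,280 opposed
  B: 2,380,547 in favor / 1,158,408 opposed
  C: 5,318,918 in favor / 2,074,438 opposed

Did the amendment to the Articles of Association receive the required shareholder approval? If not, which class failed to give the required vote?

Not approved — the C shares did not give the required vote.

A: a majority of 511474 is 255738; 255,738 required, 255,773 in favor — approved.
B: 3/5 of 3967578 = 2380546.80, rounded up to 2380547; 2,380,547 required, 2,380,547 in favor — approved.
C: 2/3 of 7980217 = 5320144.67, rounded up to 5320145; 5,320,145 required, 5,318,918 in favor — not approved.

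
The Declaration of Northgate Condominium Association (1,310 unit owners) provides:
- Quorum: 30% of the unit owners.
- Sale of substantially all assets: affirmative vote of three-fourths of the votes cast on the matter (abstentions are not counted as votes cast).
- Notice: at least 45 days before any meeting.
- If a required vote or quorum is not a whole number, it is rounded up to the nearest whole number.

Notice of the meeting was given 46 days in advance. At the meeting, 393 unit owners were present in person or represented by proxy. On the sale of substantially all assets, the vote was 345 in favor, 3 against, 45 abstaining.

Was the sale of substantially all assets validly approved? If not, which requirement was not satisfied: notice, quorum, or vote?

Notice: 46 days given; 45 required. Satisfied.
Quorum: 30% of 1,310 = 393; 393 present. Satisfied.
Vote: requires three-fourths of the votes cast (393 − 45 abstaining = 348); 3/4 of 348 = 261, so 261 needed; 345 in favor. Satisfied.

Valid — all requirements satisfied.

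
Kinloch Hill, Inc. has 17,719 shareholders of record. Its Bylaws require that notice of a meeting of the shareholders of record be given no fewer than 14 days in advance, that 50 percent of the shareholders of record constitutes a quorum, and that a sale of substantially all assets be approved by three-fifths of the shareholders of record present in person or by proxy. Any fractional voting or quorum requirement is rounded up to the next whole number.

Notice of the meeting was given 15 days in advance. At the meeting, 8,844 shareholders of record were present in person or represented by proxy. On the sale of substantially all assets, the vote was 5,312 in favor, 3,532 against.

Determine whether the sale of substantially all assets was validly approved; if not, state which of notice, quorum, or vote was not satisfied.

Invalid — quorum requirement not satisfied.

Notice: 15 days given; 14 required. Satisfied.
Quorum: 50% of 17,719 = 8,859.50, rounded up to 8,860; 8,844 present. Not satisfied.
Vote: requires three-fifths of those present (8,844); 3/5 of 8844 = 5306.40, rounded up to 5307, so 5,307 needed; 5,312 in favor. Satisfied.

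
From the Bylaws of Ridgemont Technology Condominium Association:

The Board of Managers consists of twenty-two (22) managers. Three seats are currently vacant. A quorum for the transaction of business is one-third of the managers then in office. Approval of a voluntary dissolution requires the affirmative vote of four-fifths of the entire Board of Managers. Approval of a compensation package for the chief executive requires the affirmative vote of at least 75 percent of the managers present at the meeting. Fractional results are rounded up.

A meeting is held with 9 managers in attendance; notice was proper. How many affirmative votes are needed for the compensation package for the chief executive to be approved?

7

The compensation package for the chief executive requires three-fourths of the managers present (9).
3/4 of 9 = 6.75, rounded up to 7.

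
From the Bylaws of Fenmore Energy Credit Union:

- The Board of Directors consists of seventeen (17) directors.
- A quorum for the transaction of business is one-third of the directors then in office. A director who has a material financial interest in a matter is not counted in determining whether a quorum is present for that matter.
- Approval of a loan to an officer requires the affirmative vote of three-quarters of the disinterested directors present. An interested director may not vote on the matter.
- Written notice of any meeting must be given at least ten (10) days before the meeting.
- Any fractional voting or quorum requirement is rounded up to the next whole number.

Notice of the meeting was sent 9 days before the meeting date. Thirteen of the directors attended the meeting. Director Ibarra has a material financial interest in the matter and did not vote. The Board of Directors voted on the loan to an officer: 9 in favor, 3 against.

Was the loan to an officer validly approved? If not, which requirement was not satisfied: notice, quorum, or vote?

Notice: 9 days given; 10 required (9 < 10). Not satisfied.
Quorum: 13 present, but the 1 interested director does not count, leaving 12. Quorum is 6. Satisfied.
Vote: the loan to an officer requires three-fourths of the disinterested directors present (13 − 1 = 12). 3/4 of 12 = 9, so 9 affirmative votes are needed; 9 voted in favor. Satisfied.

Invalid — notice requirement not satisfied.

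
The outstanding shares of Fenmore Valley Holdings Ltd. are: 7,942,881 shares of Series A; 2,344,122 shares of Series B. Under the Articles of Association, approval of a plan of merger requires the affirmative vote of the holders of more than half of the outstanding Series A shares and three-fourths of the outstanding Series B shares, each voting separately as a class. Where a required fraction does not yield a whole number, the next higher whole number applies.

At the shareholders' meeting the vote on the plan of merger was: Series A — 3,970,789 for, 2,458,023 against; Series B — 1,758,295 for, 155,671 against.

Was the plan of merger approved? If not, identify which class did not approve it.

Series A: a majority of 7942881 is 3971441; 3,971,441 required, 3,970,789 in favor — not approved.
Series B: 3/4 of 2344122 = 1758091.50, rounded up to 1758092; 1,758,092 required, 1,758,295 in favor — approved.

Not approved — the Series A shares did not give the required vote.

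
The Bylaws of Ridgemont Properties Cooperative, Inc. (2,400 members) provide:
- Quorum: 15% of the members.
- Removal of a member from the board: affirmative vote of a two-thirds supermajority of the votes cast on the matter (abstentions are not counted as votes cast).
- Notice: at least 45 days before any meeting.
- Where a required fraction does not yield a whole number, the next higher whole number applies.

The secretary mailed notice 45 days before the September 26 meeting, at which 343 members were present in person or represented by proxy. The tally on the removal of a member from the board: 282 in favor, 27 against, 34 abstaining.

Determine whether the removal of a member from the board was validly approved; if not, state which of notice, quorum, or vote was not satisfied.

Notice: 45 days given; 45 required. Satisfied.
Quorum: 15% of 2,400 = 360; 343 present. Not satisfied.
Vote: requires two-thirds of the votes cast (343 − 34 abstaining = 309); 2/3 of 309 = 206, so 206 needed; 282 in favor. Satisfied.

Invalid — quorum requirement not satisfied.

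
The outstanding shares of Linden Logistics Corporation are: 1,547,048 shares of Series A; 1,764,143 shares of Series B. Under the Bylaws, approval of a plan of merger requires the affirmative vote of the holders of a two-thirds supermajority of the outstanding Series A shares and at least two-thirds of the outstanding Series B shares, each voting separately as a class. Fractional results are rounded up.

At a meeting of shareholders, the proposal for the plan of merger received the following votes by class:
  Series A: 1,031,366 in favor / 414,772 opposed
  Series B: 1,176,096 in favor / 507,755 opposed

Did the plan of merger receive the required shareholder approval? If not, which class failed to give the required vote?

Series A: 2/3 of 1547048 = 1031365.33, rounded up to 1031366; 1,031,366 required, 1,031,366 in favor — approved.
Series B: 2/3 of 1764143 = 1176095.33, rounded up to 1176096; 1,176,096 required, 1,176,096 in favor — approved.

Approved — every class gave the required vote.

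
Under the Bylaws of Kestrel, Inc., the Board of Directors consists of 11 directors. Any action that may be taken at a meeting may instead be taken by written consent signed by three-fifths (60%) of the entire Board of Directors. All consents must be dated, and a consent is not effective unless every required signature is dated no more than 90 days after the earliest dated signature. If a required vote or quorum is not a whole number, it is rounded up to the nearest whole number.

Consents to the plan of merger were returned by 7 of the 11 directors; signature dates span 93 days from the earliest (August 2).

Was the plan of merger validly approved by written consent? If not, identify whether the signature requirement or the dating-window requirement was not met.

Signatures required: three-fifths (60%) of 11 — 3/5 of 11 = 6.60, rounded up to 7, so 7 needed; 7 signed. Sufficient.
Dating window: the latest signature is 93 days after the earliest; the limit is 90 days. Outside the window.

Not effective — dating-window requirement not satisfied.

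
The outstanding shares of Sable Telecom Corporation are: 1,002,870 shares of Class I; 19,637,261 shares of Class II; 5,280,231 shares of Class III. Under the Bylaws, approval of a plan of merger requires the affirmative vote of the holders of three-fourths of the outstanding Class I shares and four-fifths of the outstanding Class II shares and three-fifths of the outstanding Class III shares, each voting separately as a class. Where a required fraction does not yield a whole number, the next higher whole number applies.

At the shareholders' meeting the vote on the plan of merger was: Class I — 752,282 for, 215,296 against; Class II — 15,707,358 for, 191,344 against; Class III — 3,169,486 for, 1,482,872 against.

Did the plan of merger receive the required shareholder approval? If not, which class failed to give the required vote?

Not approved — the Class II shares did not give the required vote.

Class I: 3/4 of 1002870 = 752152.50, rounded up to 752153; 752,153 required, 752,282 in favor — approved.
Class II: 4/5 of 19637261 = 15709808.80, rounded up to 15709809; 15,709,809 required, 15,707,358 in favor — not approved.
Class III: 3/5 of 5280231 = 3168138.60, rounded up to 3168139; 3,168,139 required, 3,169,486 in favor — approved.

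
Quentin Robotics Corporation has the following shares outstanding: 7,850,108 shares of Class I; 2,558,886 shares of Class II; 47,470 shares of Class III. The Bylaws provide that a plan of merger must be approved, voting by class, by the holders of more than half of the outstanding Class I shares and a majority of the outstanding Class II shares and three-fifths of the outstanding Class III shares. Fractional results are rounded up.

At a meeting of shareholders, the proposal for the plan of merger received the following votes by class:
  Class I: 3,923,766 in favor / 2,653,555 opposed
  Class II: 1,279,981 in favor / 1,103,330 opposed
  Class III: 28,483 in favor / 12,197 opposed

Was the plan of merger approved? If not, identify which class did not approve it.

Class I: a majority of 7850108 is 3925055; 3,925,055 required, 3,923,766 in favor — not approved.
Class II: a majority of 2558886 is 1279444; 1,279,444 required, 1,279,981 in favor — approved.
Class III: 3/5 of 47470 = 28482; 28,482 required, 28,483 in favor — approved.

Not approved — the Class I shares did not give the required vote.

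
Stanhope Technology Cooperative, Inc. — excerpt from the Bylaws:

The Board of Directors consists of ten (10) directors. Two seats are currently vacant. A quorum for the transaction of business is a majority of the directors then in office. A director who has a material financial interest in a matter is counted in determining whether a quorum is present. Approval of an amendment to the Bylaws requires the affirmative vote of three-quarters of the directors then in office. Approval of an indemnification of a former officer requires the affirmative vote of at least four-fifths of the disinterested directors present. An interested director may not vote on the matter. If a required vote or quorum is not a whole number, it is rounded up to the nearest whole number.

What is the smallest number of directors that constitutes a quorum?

5

A majority of 8 is 5.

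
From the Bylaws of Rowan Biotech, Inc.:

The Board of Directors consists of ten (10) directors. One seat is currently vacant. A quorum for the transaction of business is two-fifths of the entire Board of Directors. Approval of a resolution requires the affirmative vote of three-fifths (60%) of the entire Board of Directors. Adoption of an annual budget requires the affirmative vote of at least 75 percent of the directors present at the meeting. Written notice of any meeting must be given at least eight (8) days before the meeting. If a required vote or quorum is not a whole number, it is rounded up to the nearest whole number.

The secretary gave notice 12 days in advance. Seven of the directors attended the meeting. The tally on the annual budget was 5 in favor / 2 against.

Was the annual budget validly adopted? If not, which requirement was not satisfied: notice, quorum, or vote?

Notice: 12 days given; 8 required (12 ≥ 8). Satisfied.
Quorum: 7 present; quorum is 4. Satisfied.
Vote: the annual budget requires three-fourths of the directors present (7). 3/4 of 7 = 5.25, rounded up to 6, so 6 affirmative votes are needed; 5 voted in favor. Not satisfied.

Invalid — vote requirement not satisfied.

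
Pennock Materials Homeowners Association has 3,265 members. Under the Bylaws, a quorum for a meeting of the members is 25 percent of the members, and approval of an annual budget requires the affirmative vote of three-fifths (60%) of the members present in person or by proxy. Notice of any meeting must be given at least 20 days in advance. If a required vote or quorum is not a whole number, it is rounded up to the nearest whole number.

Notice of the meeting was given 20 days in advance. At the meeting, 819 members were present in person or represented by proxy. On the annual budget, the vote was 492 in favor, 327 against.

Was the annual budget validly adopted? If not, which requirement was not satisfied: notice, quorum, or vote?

Notice: 20 days given; 20 required. Satisfied.
Quorum: 25% of 3,265 = 816.25, rounded up to 817; 819 present. Satisfied.
Vote: requires three-fifths of those present (819); 3/5 of 819 = 491.40, rounded up to 492, so 492 needed; 492 in favor. Satisfied.

Valid — all requirements satisfied.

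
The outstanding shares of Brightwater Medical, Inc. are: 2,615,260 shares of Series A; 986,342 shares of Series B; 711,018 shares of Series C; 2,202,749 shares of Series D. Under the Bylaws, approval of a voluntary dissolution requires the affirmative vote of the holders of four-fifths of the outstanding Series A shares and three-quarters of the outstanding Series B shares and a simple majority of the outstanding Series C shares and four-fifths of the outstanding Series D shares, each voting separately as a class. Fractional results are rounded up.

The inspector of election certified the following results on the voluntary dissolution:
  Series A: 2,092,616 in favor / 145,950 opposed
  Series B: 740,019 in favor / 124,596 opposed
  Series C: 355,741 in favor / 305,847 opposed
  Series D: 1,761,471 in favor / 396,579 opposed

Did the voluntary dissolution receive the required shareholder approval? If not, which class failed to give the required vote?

Not approved — the Series D shares did not give the required vote.

Series A: 4/5 of 2615260 = 2092208; 2,092,208 required, 2,092,616 in favor — approved.
Series B: 3/4 of 986342 = 739756.50, rounded up to 739757; 739,757 required, 740,019 in favor — approved.
Series C: a majority of 711018 is 355510; 355,510 required, 355,741 in favor — approved.
Series D: 4/5 of 2202749 = 1762199.20, rounded up to 1762200; 1,762,200 required, 1,761,471 in favor — not approved.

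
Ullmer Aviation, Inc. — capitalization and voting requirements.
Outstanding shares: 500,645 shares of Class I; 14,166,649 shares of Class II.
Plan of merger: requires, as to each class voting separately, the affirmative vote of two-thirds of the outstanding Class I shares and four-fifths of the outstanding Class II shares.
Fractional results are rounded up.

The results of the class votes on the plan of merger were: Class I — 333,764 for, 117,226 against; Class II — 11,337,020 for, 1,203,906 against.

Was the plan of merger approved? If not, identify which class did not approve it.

Approved — every class gave the required vote.

Class I: 2/3 of 500645 = 333763.33, rounded up to 333764; 333,764 required, 333,764 in favor — approved.
Class II: 4/5 of 14166649 = 11333319.20, rounded up to 11333320; 11,333,320 required, 11,337,020 in favor — approved.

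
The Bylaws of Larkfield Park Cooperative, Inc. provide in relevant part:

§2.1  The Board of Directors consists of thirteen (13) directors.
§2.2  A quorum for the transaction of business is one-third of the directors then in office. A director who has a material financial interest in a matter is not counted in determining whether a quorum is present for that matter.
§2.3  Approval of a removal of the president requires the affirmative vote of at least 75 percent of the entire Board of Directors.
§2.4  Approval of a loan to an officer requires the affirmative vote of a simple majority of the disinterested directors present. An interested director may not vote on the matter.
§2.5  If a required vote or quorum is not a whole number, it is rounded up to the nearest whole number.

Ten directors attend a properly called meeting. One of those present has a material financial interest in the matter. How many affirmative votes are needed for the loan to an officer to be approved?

The loan to an officer requires a majority of the disinterested directors present (10 − 1 = 9).
A majority of 9 is 5.

5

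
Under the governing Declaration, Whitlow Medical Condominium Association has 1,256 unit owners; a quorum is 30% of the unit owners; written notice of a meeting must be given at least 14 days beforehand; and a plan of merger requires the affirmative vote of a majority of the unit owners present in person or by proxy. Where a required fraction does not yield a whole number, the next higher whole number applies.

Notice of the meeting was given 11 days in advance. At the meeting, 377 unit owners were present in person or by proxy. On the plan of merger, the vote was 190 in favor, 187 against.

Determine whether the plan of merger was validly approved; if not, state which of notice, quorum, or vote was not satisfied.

Invalid — notice requirement not satisfied.

Notice: 11 days given; 14 required. Not satisfied.
Quorum: 30% of 1,256 = 376.80, rounded up to 377; 377 present. Satisfied.
Vote: requires a majority of those present (377); a majority of 377 is 189, so 189 needed; 190 in favor. Satisfied.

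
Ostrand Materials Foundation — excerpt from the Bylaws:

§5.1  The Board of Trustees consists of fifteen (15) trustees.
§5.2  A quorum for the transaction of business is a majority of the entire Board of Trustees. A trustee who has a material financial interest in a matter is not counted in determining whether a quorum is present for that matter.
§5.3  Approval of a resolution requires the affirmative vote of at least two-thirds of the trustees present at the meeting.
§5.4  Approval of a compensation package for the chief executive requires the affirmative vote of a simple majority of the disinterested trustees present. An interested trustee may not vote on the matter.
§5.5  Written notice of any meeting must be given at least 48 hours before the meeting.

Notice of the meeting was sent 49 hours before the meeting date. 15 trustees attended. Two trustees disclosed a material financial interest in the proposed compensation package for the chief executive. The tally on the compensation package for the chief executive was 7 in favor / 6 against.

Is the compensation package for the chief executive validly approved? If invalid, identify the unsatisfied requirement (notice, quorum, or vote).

Notice: 49 hours given; 48 required (49 ≥ 48). Satisfied.
Quorum: 15 present, but the 2 interested trustees do not count, leaving 13. Quorum is 8. Satisfied.
Vote: the compensation package for the chief executive requires a majority of the disinterested trustees present (15 − 2 = 13). A majority of 13 is 7, so 7 affirmative votes are needed; 7 voted in favor. Satisfied.

Valid — all requirements satisfied.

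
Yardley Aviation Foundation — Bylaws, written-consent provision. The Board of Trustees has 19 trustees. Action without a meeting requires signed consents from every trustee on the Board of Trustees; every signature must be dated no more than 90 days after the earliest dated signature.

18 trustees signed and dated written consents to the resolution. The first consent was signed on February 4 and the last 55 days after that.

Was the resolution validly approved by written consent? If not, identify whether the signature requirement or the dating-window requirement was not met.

Not effective — insufficient signatures.

Signatures required: every one of 19 — unanimous means all 19, so 19 needed; 18 signed. Insufficient.
Dating window: the latest signature is 55 days after the earliest; the limit is 90 days. Within the window.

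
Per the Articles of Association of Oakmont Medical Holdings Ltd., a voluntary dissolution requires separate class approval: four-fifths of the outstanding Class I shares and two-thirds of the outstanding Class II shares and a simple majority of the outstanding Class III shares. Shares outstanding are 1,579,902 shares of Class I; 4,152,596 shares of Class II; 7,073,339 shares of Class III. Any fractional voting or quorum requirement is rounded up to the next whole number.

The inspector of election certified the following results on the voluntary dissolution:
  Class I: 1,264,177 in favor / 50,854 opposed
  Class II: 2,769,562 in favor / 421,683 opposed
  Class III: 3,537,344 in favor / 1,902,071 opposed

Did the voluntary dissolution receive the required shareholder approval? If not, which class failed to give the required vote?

Approved — every class gave the required vote.

Class I: 4/5 of 1579902 = 1263921.60, rounded up to 1263922; 1,263,922 required, 1,264,177 in favor — approved.
Class II: 2/3 of 4152596 = 2768397.33, rounded up to 2768398; 2,768,398 required, 2,769,562 in favor — approved.
Class III: a majority of 7073339 is 3536670; 3,536,670 required, 3,537,344 in favor — approved.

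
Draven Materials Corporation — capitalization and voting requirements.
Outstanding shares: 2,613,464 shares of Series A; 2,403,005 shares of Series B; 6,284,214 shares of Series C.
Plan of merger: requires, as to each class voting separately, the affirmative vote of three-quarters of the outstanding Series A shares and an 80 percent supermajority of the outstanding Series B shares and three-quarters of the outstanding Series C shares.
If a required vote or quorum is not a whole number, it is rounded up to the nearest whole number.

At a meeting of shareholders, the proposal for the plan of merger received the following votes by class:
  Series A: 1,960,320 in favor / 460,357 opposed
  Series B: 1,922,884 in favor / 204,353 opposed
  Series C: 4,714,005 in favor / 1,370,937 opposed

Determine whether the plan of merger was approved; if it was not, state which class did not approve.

Approved — every class gave the required vote.

Series A: 3/4 of 2613464 = 1960098; 1,960,098 required, 1,960,320 in favor — approved.
Series B: 4/5 of 2403005 = 1922404; 1,922,404 required, 1,922,884 in favor — approved.
Series C: 3/4 of 6284214 = 4713160.50, rounded up to 4713161; 4,713,161 required, 4,714,005 in favor — approved.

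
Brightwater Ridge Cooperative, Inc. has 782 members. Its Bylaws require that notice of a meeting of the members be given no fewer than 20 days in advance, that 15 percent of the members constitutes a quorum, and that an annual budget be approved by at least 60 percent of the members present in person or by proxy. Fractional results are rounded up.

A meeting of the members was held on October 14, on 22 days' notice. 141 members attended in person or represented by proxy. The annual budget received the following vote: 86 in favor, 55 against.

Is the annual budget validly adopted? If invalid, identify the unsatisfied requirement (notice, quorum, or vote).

Notice: 22 days given; 20 required. Satisfied.
Quorum: 15% of 782 = 117.30, rounded up to 118; 141 present. Satisfied.
Vote: requires three-fifths of those present (141); 3/5 of 141 = 84.60, rounded up to 85, so 85 needed; 86 in favor. Satisfied.

Valid — all requirements satisfied.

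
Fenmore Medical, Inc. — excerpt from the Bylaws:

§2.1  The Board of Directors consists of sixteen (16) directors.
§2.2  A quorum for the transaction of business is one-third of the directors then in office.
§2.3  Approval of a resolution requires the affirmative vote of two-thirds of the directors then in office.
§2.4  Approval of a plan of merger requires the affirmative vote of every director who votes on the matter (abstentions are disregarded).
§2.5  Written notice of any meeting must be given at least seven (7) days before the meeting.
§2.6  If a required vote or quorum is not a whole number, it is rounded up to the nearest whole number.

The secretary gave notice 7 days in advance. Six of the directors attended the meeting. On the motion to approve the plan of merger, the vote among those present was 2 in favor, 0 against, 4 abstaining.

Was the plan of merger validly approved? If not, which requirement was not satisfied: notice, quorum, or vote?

Notice: 7 days given; 7 required (7 ≥ 7). Satisfied.
Quorum: 6 present; quorum is 6. Satisfied.
Vote: the plan of merger requires the unanimous vote of the votes cast (6 present − 4 abstaining = 2). Unanimous means all 2, so 2 affirmative votes are needed; 2 voted in favor. Satisfied.

Valid — all requirements satisfied.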